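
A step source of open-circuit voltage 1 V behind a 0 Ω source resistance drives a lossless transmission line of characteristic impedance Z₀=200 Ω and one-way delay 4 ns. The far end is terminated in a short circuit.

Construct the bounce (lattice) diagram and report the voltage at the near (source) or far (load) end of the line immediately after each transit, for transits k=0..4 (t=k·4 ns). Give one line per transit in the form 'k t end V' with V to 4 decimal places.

Γ_L=-1.000000, Γ_S=-1.000000; launch V₁=1·200/200=1.000000
k=0 src: V=1.0000
k=1 load: inc=1.000000, refl=1.000000·-1.000000=-1.0000; V=0.000000+1.000000+-1.000000=0.0000
k=2 src: inc=-1.000000, refl=-1.000000·-1.000000=1.0000; V=1.000000+-1.000000+1.000000=1.0000
k=3 load: inc=1.000000, refl=1.000000·-1.000000=-1.0000; V=0.000000+1.000000+-1.000000=0.0000
k=4 src: inc=-1.000000, refl=-1.000000·-1.000000=1.0000; V=1.000000+-1.000000+1.000000=1.0000

0 0 source 1.0000
1 4 load 0.0000
2 8 source 1.0000
3 12 load 0.0000
4 16 source 1.0000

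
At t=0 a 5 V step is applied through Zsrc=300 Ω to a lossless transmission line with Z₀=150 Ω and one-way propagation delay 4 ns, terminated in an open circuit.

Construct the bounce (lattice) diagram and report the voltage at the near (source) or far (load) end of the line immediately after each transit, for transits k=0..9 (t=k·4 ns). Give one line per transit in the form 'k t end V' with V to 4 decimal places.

0 0 source 1.6667
1 4 load 3.3333
2 8 source 3.8889
3 12 load 4.4444
4 16 source 4.6296
5 20 load 4.8148
6 24 source 4.8765
7 28 load 4.9383
8 32 source 4.9588
9 36 load 4.9794

Γ_L=1.000000, Γ_S=0.333333; launch V₁=5·150/450=1.666667
k=0 src: V=1.6667
k=1 load: inc=1.666667, refl=1.666667·1.000000=1.6667; V=0.000000+1.666667+1.666667=3.3333
k=2 src: inc=1.666667, refl=1.666667·0.333333=0.5556; V=1.666667+1.666667+0.555556=3.8889
k=3 load: inc=0.555556, refl=0.555556·1.000000=0.5556; V=3.333333+0.555556+0.555556=4.4444
k=4 src: inc=0.555556, refl=0.555556·0.333333=0.1852; V=3.888889+0.555556+0.185185=4.6296
k=5 load: inc=0.185185, refl=0.185185·1.000000=0.1852; V=4.444444+0.185185+0.185185=4.8148
k=6 src: inc=0.185185, refl=0.185185·0.333333=0.0617; V=4.629630+0.185185+0.061728=4.8765
k=7 load: inc=0.061728, refl=0.061728·1.000000=0.0617; V=4.814815+0.061728+0.061728=4.9383
k=8 src: inc=0.061728, refl=0.061728·0.333333=0.0206; V=4.876543+0.061728+0.020576=4.9588
k=9 load: inc=0.020576, refl=0.020576·1.000000=0.0206; V=4.938272+0.020576+0.020576=4.9794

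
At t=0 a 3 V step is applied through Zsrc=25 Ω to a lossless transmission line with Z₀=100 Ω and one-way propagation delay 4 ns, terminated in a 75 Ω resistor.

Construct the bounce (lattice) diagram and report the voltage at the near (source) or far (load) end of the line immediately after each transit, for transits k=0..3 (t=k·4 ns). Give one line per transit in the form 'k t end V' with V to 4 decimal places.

Γ_L=-0.142857, Γ_S=-0.600000; launch V₁=3·100/125=2.400000
k=0 src: V=2.4000
k=1 load: inc=2.400000, refl=2.400000·-0.142857=-0.3429; V=0.000000+2.400000+-0.342857=2.0571
k=2 src: inc=-0.342857, refl=-0.342857·-0.600000=0.2057; V=2.400000+-0.342857+0.205714=2.2629
k=3 load: inc=0.205714, refl=0.205714·-0.142857=-0.0294; V=2.057143+0.205714+-0.029388=2.2335

0 0 source 2.4000
1 4 load 2.0571
2 8 source 2.2629
3 12 load 2.2335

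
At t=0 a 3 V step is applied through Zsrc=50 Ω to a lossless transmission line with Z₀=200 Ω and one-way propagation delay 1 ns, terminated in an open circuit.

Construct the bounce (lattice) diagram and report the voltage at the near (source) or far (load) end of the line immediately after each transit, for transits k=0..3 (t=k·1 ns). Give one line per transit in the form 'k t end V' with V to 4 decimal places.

Γ_L=1.000000, Γ_S=-0.600000; launch V₁=3·200/250=2.400000
k=0 src: V=2.4000
k=1 load: inc=2.400000, refl=2.400000·1.000000=2.4000; V=0.000000+2.400000+2.400000=4.8000
k=2 src: inc=2.400000, refl=2.400000·-0.600000=-1.4400; V=2.400000+2.400000+-1.440000=3.3600
k=3 load: inc=-1.440000, refl=-1.440000·1.000000=-1.4400; V=4.800000+-1.440000+-1.440000=1.9200

0 0 source 2.4000
1 1 load 4.8000
2 2 source 3.3600
3 3 load 1.9200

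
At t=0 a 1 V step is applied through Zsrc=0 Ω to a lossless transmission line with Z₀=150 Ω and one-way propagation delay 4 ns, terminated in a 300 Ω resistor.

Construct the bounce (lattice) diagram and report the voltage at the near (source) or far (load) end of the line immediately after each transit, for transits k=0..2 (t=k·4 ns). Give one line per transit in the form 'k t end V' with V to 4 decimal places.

Γ_L=0.333333, Γ_S=-1.000000; launch V₁=1·150/150=1.000000
k=0 src: V=1.0000
k=1 load: inc=1.000000, refl=1.000000·0.333333=0.3333; V=0.000000+1.000000+0.333333=1.3333
k=2 src: inc=0.333333, refl=0.333333·-1.000000=-0.3333; V=1.000000+0.333333+-0.333333=1.0000

0 0 source 1.0000
1 4 load 1.3333
2 8 source 1.0000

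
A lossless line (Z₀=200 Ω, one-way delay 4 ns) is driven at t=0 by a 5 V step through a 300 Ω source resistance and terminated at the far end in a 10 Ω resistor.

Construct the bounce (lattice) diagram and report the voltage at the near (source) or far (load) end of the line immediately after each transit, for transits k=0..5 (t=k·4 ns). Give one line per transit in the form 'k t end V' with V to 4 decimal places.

Γ_L=-0.904762, Γ_S=0.200000; launch V₁=5·200/500=2.000000
k=0 src: V=2.0000
k=1 load: inc=2.000000, refl=2.000000·-0.904762=-1.8095; V=0.000000+2.000000+-1.809524=0.1905
k=2 src: inc=-1.809524, refl=-1.809524·0.200000=-0.3619; V=2.000000+-1.809524+-0.361905=-0.1714
k=3 load: inc=-0.361905, refl=-0.361905·-0.904762=0.3274; V=0.190476+-0.361905+0.327438=0.1560
k=4 src: inc=0.327438, refl=0.327438·0.200000=0.0655; V=-0.171429+0.327438+0.065488=0.2215
k=5 load: inc=0.065488, refl=0.065488·-0.904762=-0.0593; V=0.156009+0.065488+-0.059251=0.1622

0 0 source 2.0000
1 4 load 0.1905
2 8 source -0.1714
3 12 load 0.1560
4 16 source 0.2215
5 20 load 0.1622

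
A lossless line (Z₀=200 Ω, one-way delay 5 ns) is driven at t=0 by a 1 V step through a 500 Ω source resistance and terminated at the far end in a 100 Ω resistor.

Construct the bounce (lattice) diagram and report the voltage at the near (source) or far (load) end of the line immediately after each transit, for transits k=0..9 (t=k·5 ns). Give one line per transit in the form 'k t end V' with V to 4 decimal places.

Γ_L=-0.333333, Γ_S=0.428571; launch V₁=1·200/700=0.285714
k=0 src: V=0.2857
k=1 load: inc=0.285714, refl=0.285714·-0.333333=-0.0952; V=0.000000+0.285714+-0.095238=0.1905
k=2 src: inc=-0.095238, refl=-0.095238·0.428571=-0.0408; V=0.285714+-0.095238+-0.040816=0.1497
k=3 load: inc=-0.040816, refl=-0.040816·-0.333333=0.0136; V=0.190476+-0.040816+0.013605=0.1633
k=4 src: inc=0.013605, refl=0.013605·0.428571=0.0058; V=0.149660+0.013605+0.005831=0.1691
k=5 load: inc=0.005831, refl=0.005831·-0.333333=-0.0019; V=0.163265+0.005831+-0.001944=0.1672
k=6 src: inc=-0.001944, refl=-0.001944·0.428571=-0.0008; V=0.169096+-0.001944+-0.000833=0.1663
k=7 load: inc=-0.000833, refl=-0.000833·-0.333333=0.0003; V=0.167153+-0.000833+0.000278=0.1666
k=8 src: inc=0.000278, refl=0.000278·0.428571=0.0001; V=0.166320+0.000278+0.000119=0.1667
k=9 load: inc=0.000119, refl=0.000119·-0.333333=-0.0000; V=0.166597+0.000119+-0.000040=0.1667

0 0 source 0.2857
1 5 load 0.1905
2 10 source 0.1497
3 15 load 0.1633
4 20 source 0.1691
5 25 load 0.1672
6 30 source 0.1663
7 35 load 0.1666
8 40 source 0.1667
9 45 load 0.1667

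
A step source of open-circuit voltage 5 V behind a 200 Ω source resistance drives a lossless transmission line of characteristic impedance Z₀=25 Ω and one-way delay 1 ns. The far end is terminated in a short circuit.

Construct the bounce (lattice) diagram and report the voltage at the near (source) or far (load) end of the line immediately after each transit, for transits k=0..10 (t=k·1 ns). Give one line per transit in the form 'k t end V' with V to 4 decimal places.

0 0 source 0.5556
1 1 load 0.0000
2 2 source -0.4321
3 3 load 0.0000
4 4 source 0.3361
5 5 load 0.0000
6 6 source -0.2614
7 7 load 0.0000
8 8 source 0.2033
9 9 load 0.0000
10 10 source -0.1581

Γ_L=-1.000000, Γ_S=0.777778; launch V₁=5·25/225=0.555556
k=0 src: V=0.5556
k=1 load: inc=0.555556, refl=0.555556·-1.000000=-0.5556; V=0.000000+0.555556+-0.555556=0.0000
k=2 src: inc=-0.555556, refl=-0.555556·0.777778=-0.4321; V=0.555556+-0.555556+-0.432099=-0.4321
k=3 load: inc=-0.432099, refl=-0.432099·-1.000000=0.4321; V=0.000000+-0.432099+0.432099=0.0000
k=4 src: inc=0.432099, refl=0.432099·0.777778=0.3361; V=-0.432099+0.432099+0.336077=0.3361
k=5 load: inc=0.336077, refl=0.336077·-1.000000=-0.3361; V=0.000000+0.336077+-0.336077=0.0000
k=6 src: inc=-0.336077, refl=-0.336077·0.777778=-0.2614; V=0.336077+-0.336077+-0.261393=-0.2614
k=7 load: inc=-0.261393, refl=-0.261393·-1.000000=0.2614; V=0.000000+-0.261393+0.261393=0.0000
k=8 src: inc=0.261393, refl=0.261393·0.777778=0.2033; V=-0.261393+0.261393+0.203306=0.2033
k=9 load: inc=0.203306, refl=0.203306·-1.000000=-0.2033; V=0.000000+0.203306+-0.203306=0.0000
k=10 src: inc=-0.203306, refl=-0.203306·0.777778=-0.1581; V=0.203306+-0.203306+-0.158127=-0.1581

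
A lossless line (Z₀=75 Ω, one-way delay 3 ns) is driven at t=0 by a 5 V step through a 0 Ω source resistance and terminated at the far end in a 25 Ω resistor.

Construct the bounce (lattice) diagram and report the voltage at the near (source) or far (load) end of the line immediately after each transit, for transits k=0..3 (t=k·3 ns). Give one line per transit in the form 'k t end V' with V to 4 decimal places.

0 0 source 5.0000
1 3 load 2.5000
2 6 source 5.0000
3 9 load 3.7500

Γ_L=-0.500000, Γ_S=-1.000000; launch V₁=5·75/75=5.000000
k=0 src: V=5.0000
k=1 load: inc=5.000000, refl=5.000000·-0.500000=-2.5000; V=0.000000+5.000000+-2.500000=2.5000
k=2 src: inc=-2.500000, refl=-2.500000·-1.000000=2.5000; V=5.000000+-2.500000+2.500000=5.0000
k=3 load: inc=2.500000, refl=2.500000·-0.500000=-1.2500; V=2.500000+2.500000+-1.250000=3.7500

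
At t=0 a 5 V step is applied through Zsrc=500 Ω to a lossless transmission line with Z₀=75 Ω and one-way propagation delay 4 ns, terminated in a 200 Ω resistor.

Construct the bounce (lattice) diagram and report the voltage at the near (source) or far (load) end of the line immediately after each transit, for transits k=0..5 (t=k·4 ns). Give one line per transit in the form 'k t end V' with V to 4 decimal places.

Γ_L=0.454545, Γ_S=0.739130; launch V₁=5·75/575=0.652174
k=0 src: V=0.6522
k=1 load: inc=0.652174, refl=0.652174·0.454545=0.2964; V=0.000000+0.652174+0.296443=0.9486
k=2 src: inc=0.296443, refl=0.296443·0.739130=0.2191; V=0.652174+0.296443+0.219110=1.1677
k=3 load: inc=0.219110, refl=0.219110·0.454545=0.0996; V=0.948617+0.219110+0.099595=1.2673
k=4 src: inc=0.099595, refl=0.099595·0.739130=0.0736; V=1.167726+0.099595+0.073614=1.3409
k=5 load: inc=0.073614, refl=0.073614·0.454545=0.0335; V=1.267322+0.073614+0.033461=1.3744

0 0 source 0.6522
1 4 load 0.9486
2 8 source 1.1677
3 12 load 1.2673
4 16 source 1.3409
5 20 load 1.3744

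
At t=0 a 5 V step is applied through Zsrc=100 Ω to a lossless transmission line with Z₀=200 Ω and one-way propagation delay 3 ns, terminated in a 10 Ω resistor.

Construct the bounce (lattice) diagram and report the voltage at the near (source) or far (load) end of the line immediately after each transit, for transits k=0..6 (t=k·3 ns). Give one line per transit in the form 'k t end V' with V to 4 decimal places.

0 0 source 3.3333
1 3 load 0.3175
2 6 source 1.3228
3 9 load 0.4132
4 12 source 0.7164
5 15 load 0.4421
6 18 source 0.5335

Γ_L=-0.904762, Γ_S=-0.333333; launch V₁=5·200/300=3.333333
k=0 src: V=3.3333
k=1 load: inc=3.333333, refl=3.333333·-0.904762=-3.0159; V=0.000000+3.333333+-3.015873=0.3175
k=2 src: inc=-3.015873, refl=-3.015873·-0.333333=1.0053; V=3.333333+-3.015873+1.005291=1.3228
k=3 load: inc=1.005291, refl=1.005291·-0.904762=-0.9095; V=0.317460+1.005291+-0.909549=0.4132
k=4 src: inc=-0.909549, refl=-0.909549·-0.333333=0.3032; V=1.322751+-0.909549+0.303183=0.7164
k=5 load: inc=0.303183, refl=0.303183·-0.904762=-0.2743; V=0.413202+0.303183+-0.274308=0.4421
k=6 src: inc=-0.274308, refl=-0.274308·-0.333333=0.0914; V=0.716385+-0.274308+0.091436=0.5335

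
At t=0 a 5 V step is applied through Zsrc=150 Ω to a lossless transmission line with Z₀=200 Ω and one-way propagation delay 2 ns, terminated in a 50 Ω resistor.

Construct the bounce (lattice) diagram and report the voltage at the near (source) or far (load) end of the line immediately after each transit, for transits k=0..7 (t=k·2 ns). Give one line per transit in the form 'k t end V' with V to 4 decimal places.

0 0 source 2.8571
1 2 load 1.1429
2 4 source 1.3878
3 6 load 1.2408
4 8 source 1.2618
5 10 load 1.2492
6 12 source 1.2510
7 14 load 1.2499

Γ_L=-0.600000, Γ_S=-0.142857; launch V₁=5·200/350=2.857143
k=0 src: V=2.8571
k=1 load: inc=2.857143, refl=2.857143·-0.600000=-1.7143; V=0.000000+2.857143+-1.714286=1.1429
k=2 src: inc=-1.714286, refl=-1.714286·-0.142857=0.2449; V=2.857143+-1.714286+0.244898=1.3878
k=3 load: inc=0.244898, refl=0.244898·-0.600000=-0.1469; V=1.142857+0.244898+-0.146939=1.2408
k=4 src: inc=-0.146939, refl=-0.146939·-0.142857=0.0210; V=1.387755+-0.146939+0.020991=1.2618
k=5 load: inc=0.020991, refl=0.020991·-0.600000=-0.0126; V=1.240816+0.020991+-0.012595=1.2492
k=6 src: inc=-0.012595, refl=-0.012595·-0.142857=0.0018; V=1.261808+-0.012595+0.001799=1.2510
k=7 load: inc=0.001799, refl=0.001799·-0.600000=-0.0011; V=1.249213+0.001799+-0.001080=1.2499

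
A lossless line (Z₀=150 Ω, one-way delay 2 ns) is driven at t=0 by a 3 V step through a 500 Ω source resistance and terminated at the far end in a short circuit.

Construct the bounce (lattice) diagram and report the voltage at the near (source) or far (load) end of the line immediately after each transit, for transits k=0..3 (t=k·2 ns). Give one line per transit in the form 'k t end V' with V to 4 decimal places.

Γ_L=-1.000000, Γ_S=0.538462; launch V₁=3·150/650=0.692308
k=0 src: V=0.6923
k=1 load: inc=0.692308, refl=0.692308·-1.000000=-0.6923; V=0.000000+0.692308+-0.692308=0.0000
k=2 src: inc=-0.692308, refl=-0.692308·0.538462=-0.3728; V=0.692308+-0.692308+-0.372781=-0.3728
k=3 load: inc=-0.372781, refl=-0.372781·-1.000000=0.3728; V=0.000000+-0.372781+0.372781=0.0000

0 0 source 0.6923
1 2 load 0.0000
2 4 source -0.3728
3 6 load 0.0000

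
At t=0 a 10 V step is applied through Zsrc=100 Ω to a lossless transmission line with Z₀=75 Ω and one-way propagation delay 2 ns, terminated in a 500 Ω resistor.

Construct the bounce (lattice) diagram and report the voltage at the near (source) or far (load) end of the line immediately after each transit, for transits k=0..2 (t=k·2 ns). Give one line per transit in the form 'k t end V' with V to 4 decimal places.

Γ_L=0.739130, Γ_S=0.142857; launch V₁=10·75/175=4.285714
k=0 src: V=4.2857
k=1 load: inc=4.285714, refl=4.285714·0.739130=3.1677; V=0.000000+4.285714+3.167702=7.4534
k=2 src: inc=3.167702, refl=3.167702·0.142857=0.4525; V=4.285714+3.167702+0.452529=7.9059

0 0 source 4.2857
1 2 load 7.4534
2 4 source 7.9059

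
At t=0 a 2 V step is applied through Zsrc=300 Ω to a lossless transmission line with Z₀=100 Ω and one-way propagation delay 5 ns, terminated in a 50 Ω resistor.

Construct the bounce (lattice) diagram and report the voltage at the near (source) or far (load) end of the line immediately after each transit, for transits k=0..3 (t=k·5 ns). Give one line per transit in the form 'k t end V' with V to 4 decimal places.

0 0 source 0.5000
1 5 load 0.3333
2 10 source 0.2500
3 15 load 0.2778

Γ_L=-0.333333, Γ_S=0.500000; launch V₁=2·100/400=0.500000
k=0 src: V=0.5000
k=1 load: inc=0.500000, refl=0.500000·-0.333333=-0.1667; V=0.000000+0.500000+-0.166667=0.3333
k=2 src: inc=-0.166667, refl=-0.166667·0.500000=-0.0833; V=0.500000+-0.166667+-0.083333=0.2500
k=3 load: inc=-0.083333, refl=-0.083333·-0.333333=0.0278; V=0.333333+-0.083333+0.027778=0.2778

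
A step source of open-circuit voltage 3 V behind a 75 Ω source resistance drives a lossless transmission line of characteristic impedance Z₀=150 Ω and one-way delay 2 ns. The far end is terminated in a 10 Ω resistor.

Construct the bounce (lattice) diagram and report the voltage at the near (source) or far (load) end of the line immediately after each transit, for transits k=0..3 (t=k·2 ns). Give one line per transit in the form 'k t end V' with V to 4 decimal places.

Γ_L=-0.875000, Γ_S=-0.333333; launch V₁=3·150/225=2.000000
k=0 src: V=2.0000
k=1 load: inc=2.000000, refl=2.000000·-0.875000=-1.7500; V=0.000000+2.000000+-1.750000=0.2500
k=2 src: inc=-1.750000, refl=-1.750000·-0.333333=0.5833; V=2.000000+-1.750000+0.583333=0.8333
k=3 load: inc=0.583333, refl=0.583333·-0.875000=-0.5104; V=0.250000+0.583333+-0.510417=0.3229

0 0 source 2.0000
1 2 load 0.2500
2 4 source 0.8333
3 6 load 0.3229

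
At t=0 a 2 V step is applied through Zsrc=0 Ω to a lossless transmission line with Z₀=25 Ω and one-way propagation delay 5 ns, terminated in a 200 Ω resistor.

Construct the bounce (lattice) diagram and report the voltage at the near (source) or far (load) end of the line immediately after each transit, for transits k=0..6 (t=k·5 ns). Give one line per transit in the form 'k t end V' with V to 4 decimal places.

Γ_L=0.777778, Γ_S=-1.000000; launch V₁=2·25/25=2.000000
k=0 src: V=2.0000
k=1 load: inc=2.000000, refl=2.000000·0.777778=1.5556; V=0.000000+2.000000+1.555556=3.5556
k=2 src: inc=1.555556, refl=1.555556·-1.000000=-1.5556; V=2.000000+1.555556+-1.555556=2.0000
k=3 load: inc=-1.555556, refl=-1.555556·0.777778=-1.2099; V=3.555556+-1.555556+-1.209877=0.7901
k=4 src: inc=-1.209877, refl=-1.209877·-1.000000=1.2099; V=2.000000+-1.209877+1.209877=2.0000
k=5 load: inc=1.209877, refl=1.209877·0.777778=0.9410; V=0.790123+1.209877+0.941015=2.9410
k=6 src: inc=0.941015, refl=0.941015·-1.000000=-0.9410; V=2.000000+0.941015+-0.941015=2.0000

0 0 source 2.0000
1 5 load 3.5556
2 10 source 2.0000
3 15 load 0.7901
4 20 source 2.0000
5 25 load 2.9410
6 30 source 2.0000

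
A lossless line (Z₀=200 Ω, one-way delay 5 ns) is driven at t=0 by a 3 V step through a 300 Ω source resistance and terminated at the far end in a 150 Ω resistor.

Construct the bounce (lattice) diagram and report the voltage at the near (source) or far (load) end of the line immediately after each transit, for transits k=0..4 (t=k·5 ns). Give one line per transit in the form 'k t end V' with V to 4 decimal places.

Γ_L=-0.142857, Γ_S=0.200000; launch V₁=3·200/500=1.200000
k=0 src: V=1.2000
k=1 load: inc=1.200000, refl=1.200000·-0.142857=-0.1714; V=0.000000+1.200000+-0.171429=1.0286
k=2 src: inc=-0.171429, refl=-0.171429·0.200000=-0.0343; V=1.200000+-0.171429+-0.034286=0.9943
k=3 load: inc=-0.034286, refl=-0.034286·-0.142857=0.0049; V=1.028571+-0.034286+0.004898=0.9992
k=4 src: inc=0.004898, refl=0.004898·0.200000=0.0010; V=0.994286+0.004898+0.000980=1.0002

0 0 source 1.2000
1 5 load 1.0286
2 10 source 0.9943
3 15 load 0.9992
4 20 source 1.0002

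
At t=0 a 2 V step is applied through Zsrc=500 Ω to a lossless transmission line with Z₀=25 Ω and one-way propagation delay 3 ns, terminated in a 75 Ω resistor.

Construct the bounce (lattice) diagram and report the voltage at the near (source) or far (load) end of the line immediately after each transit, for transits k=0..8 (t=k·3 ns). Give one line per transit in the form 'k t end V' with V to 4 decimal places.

Γ_L=0.500000, Γ_S=0.904762; launch V₁=2·25/525=0.095238
k=0 src: V=0.0952
k=1 load: inc=0.095238, refl=0.095238·0.500000=0.0476; V=0.000000+0.095238+0.047619=0.1429
k=2 src: inc=0.047619, refl=0.047619·0.904762=0.0431; V=0.095238+0.047619+0.043084=0.1859
k=3 load: inc=0.043084, refl=0.043084·0.500000=0.0215; V=0.142857+0.043084+0.021542=0.2075
k=4 src: inc=0.021542, refl=0.021542·0.904762=0.0195; V=0.185941+0.021542+0.019490=0.2270
k=5 load: inc=0.019490, refl=0.019490·0.500000=0.0097; V=0.207483+0.019490+0.009745=0.2367
k=6 src: inc=0.009745, refl=0.009745·0.904762=0.0088; V=0.226973+0.009745+0.008817=0.2455
k=7 load: inc=0.008817, refl=0.008817·0.500000=0.0044; V=0.236718+0.008817+0.004409=0.2499
k=8 src: inc=0.004409, refl=0.004409·0.904762=0.0040; V=0.245536+0.004409+0.003989=0.2539

0 0 source 0.0952
1 3 load 0.1429
2 6 source 0.1859
3 9 load 0.2075
4 12 source 0.2270
5 15 load 0.2367
6 18 source 0.2455
7 21 load 0.2499
8 24 source 0.2539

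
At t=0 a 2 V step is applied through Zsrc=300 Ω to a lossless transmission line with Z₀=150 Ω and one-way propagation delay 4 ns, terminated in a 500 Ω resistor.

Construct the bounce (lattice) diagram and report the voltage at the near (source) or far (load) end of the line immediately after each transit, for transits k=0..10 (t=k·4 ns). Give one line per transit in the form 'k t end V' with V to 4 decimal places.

0 0 source 0.6667
1 4 load 1.0256
2 8 source 1.1453
3 12 load 1.2097
4 16 source 1.2312
5 20 load 1.2428
6 24 source 1.2466
7 28 load 1.2487
8 32 source 1.2494
9 36 load 1.2498
10 40 source 1.2499

Γ_L=0.538462, Γ_S=0.333333; launch V₁=2·150/450=0.666667
k=0 src: V=0.6667
k=1 load: inc=0.666667, refl=0.666667·0.538462=0.3590; V=0.000000+0.666667+0.358974=1.0256
k=2 src: inc=0.358974, refl=0.358974·0.333333=0.1197; V=0.666667+0.358974+0.119658=1.1453
k=3 load: inc=0.119658, refl=0.119658·0.538462=0.0644; V=1.025641+0.119658+0.064431=1.2097
k=4 src: inc=0.064431, refl=0.064431·0.333333=0.0215; V=1.145299+0.064431+0.021477=1.2312
k=5 load: inc=0.021477, refl=0.021477·0.538462=0.0116; V=1.209730+0.021477+0.011565=1.2428
k=6 src: inc=0.011565, refl=0.011565·0.333333=0.0039; V=1.231208+0.011565+0.003855=1.2466
k=7 load: inc=0.003855, refl=0.003855·0.538462=0.0021; V=1.242772+0.003855+0.002076=1.2487
k=8 src: inc=0.002076, refl=0.002076·0.333333=0.0007; V=1.246627+0.002076+0.000692=1.2494
k=9 load: inc=0.000692, refl=0.000692·0.538462=0.0004; V=1.248703+0.000692+0.000373=1.2498
k=10 src: inc=0.000373, refl=0.000373·0.333333=0.0001; V=1.249395+0.000373+0.000124=1.2499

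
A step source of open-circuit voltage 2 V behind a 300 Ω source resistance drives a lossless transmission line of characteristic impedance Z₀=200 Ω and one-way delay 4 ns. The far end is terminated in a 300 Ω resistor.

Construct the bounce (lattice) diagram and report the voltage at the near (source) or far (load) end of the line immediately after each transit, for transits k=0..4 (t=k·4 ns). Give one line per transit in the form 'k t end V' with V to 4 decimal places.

Γ_L=0.200000, Γ_S=0.200000; launch V₁=2·200/500=0.800000
k=0 src: V=0.8000
k=1 load: inc=0.800000, refl=0.800000·0.200000=0.1600; V=0.000000+0.800000+0.160000=0.9600
k=2 src: inc=0.160000, refl=0.160000·0.200000=0.0320; V=0.800000+0.160000+0.032000=0.9920
k=3 load: inc=0.032000, refl=0.032000·0.200000=0.0064; V=0.960000+0.032000+0.006400=0.9984
k=4 src: inc=0.006400, refl=0.006400·0.200000=0.0013; V=0.992000+0.006400+0.001280=0.9997

0 0 source 0.8000
1 4 load 0.9600
2 8 source 0.9920
3 12 load 0.9984
4 16 source 0.9997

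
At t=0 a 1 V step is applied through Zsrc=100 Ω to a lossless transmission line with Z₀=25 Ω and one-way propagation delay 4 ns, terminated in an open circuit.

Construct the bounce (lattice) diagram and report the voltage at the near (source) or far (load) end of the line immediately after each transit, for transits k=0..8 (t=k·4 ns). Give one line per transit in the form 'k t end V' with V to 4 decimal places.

Γ_L=1.000000, Γ_S=0.600000; launch V₁=1·25/125=0.200000
k=0 src: V=0.2000
k=1 load: inc=0.200000, refl=0.200000·1.000000=0.2000; V=0.000000+0.200000+0.200000=0.4000
k=2 src: inc=0.200000, refl=0.200000·0.600000=0.1200; V=0.200000+0.200000+0.120000=0.5200
k=3 load: inc=0.120000, refl=0.120000·1.000000=0.1200; V=0.400000+0.120000+0.120000=0.6400
k=4 src: inc=0.120000, refl=0.120000·0.600000=0.0720; V=0.520000+0.120000+0.072000=0.7120
k=5 load: inc=0.072000, refl=0.072000·1.000000=0.0720; V=0.640000+0.072000+0.072000=0.7840
k=6 src: inc=0.072000, refl=0.072000·0.600000=0.0432; V=0.712000+0.072000+0.043200=0.8272
k=7 load: inc=0.043200, refl=0.043200·1.000000=0.0432; V=0.784000+0.043200+0.043200=0.8704
k=8 src: inc=0.043200, refl=0.043200·0.600000=0.0259; V=0.827200+0.043200+0.025920=0.8963

0 0 source 0.2000
1 4 load 0.4000
2 8 source 0.5200
3 12 load 0.6400
4 16 source 0.7120
5 20 load 0.7840
6 24 source 0.8272
7 28 load 0.8704
8 32 source 0.8963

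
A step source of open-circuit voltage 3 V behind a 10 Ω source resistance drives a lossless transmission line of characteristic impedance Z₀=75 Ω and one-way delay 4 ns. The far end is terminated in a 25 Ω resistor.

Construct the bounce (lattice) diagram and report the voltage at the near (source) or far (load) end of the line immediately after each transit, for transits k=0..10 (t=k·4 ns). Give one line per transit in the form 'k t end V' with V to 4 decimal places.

0 0 source 2.6471
1 4 load 1.3235
2 8 source 2.3356
3 12 load 1.8296
4 16 source 2.2166
5 20 load 2.0231
6 24 source 2.1710
7 28 load 2.0971
8 32 source 2.1536
9 36 load 2.1253
10 40 source 2.1470

Γ_L=-0.500000, Γ_S=-0.764706; launch V₁=3·75/85=2.647059
k=0 src: V=2.6471
k=1 load: inc=2.647059, refl=2.647059·-0.500000=-1.3235; V=0.000000+2.647059+-1.323529=1.3235
k=2 src: inc=-1.323529, refl=-1.323529·-0.764706=1.0121; V=2.647059+-1.323529+1.012111=2.3356
k=3 load: inc=1.012111, refl=1.012111·-0.500000=-0.5061; V=1.323529+1.012111+-0.506055=1.8296
k=4 src: inc=-0.506055, refl=-0.506055·-0.764706=0.3870; V=2.335640+-0.506055+0.386984=2.2166
k=5 load: inc=0.386984, refl=0.386984·-0.500000=-0.1935; V=1.829585+0.386984+-0.193492=2.0231
k=6 src: inc=-0.193492, refl=-0.193492·-0.764706=0.1480; V=2.216568+-0.193492+0.147964=2.1710
k=7 load: inc=0.147964, refl=0.147964·-0.500000=-0.0740; V=2.023077+0.147964+-0.073982=2.0971
k=8 src: inc=-0.073982, refl=-0.073982·-0.764706=0.0566; V=2.171041+-0.073982+0.056575=2.1536
k=9 load: inc=0.056575, refl=0.056575·-0.500000=-0.0283; V=2.097059+0.056575+-0.028287=2.1253
k=10 src: inc=-0.028287, refl=-0.028287·-0.764706=0.0216; V=2.153633+-0.028287+0.021631=2.1470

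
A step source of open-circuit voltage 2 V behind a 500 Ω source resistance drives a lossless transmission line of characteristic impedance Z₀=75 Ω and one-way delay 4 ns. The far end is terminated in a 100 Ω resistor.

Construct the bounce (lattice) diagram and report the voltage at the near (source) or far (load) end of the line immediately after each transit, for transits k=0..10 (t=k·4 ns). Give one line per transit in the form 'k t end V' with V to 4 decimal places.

0 0 source 0.2609
1 4 load 0.2981
2 8 source 0.3257
3 12 load 0.3296
4 16 source 0.3325
5 20 load 0.3329
6 24 source 0.3332
7 28 load 0.3333
8 32 source 0.3333
9 36 load 0.3333
10 40 source 0.3333

Γ_L=0.142857, Γ_S=0.739130; launch V₁=2·75/575=0.260870
k=0 src: V=0.2609
k=1 load: inc=0.260870, refl=0.260870·0.142857=0.0373; V=0.000000+0.260870+0.037267=0.2981
k=2 src: inc=0.037267, refl=0.037267·0.739130=0.0275; V=0.260870+0.037267+0.027545=0.3257
k=3 load: inc=0.027545, refl=0.027545·0.142857=0.0039; V=0.298137+0.027545+0.003935=0.3296
k=4 src: inc=0.003935, refl=0.003935·0.739130=0.0029; V=0.325682+0.003935+0.002909=0.3325
k=5 load: inc=0.002909, refl=0.002909·0.142857=0.0004; V=0.329617+0.002909+0.000416=0.3329
k=6 src: inc=0.000416, refl=0.000416·0.739130=0.0003; V=0.332525+0.000416+0.000307=0.3332
k=7 load: inc=0.000307, refl=0.000307·0.142857=0.0000; V=0.332941+0.000307+0.000044=0.3333
k=8 src: inc=0.000044, refl=0.000044·0.739130=0.0000; V=0.333248+0.000044+0.000032=0.3333
k=9 load: inc=0.000032, refl=0.000032·0.142857=0.0000; V=0.333292+0.000032+0.000005=0.3333
k=10 src: inc=0.000005, refl=0.000005·0.739130=0.0000; V=0.333324+0.000005+0.000003=0.3333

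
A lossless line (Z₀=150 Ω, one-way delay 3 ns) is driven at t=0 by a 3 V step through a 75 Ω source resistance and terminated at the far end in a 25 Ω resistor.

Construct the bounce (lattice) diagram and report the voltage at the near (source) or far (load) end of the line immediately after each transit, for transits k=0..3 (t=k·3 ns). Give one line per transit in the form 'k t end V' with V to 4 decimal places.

Γ_L=-0.714286, Γ_S=-0.333333; launch V₁=3·150/225=2.000000
k=0 src: V=2.0000
k=1 load: inc=2.000000, refl=2.000000·-0.714286=-1.4286; V=0.000000+2.000000+-1.428571=0.5714
k=2 src: inc=-1.428571, refl=-1.428571·-0.333333=0.4762; V=2.000000+-1.428571+0.476190=1.0476
k=3 load: inc=0.476190, refl=0.476190·-0.714286=-0.3401; V=0.571429+0.476190+-0.340136=0.7075

0 0 source 2.0000
1 3 load 0.5714
2 6 source 1.0476
3 9 load 0.7075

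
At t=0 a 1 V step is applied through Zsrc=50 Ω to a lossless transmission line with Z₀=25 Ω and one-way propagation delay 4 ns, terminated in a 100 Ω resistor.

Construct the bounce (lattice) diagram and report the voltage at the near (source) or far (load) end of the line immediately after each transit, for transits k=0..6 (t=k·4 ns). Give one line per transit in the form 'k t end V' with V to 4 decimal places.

0 0 source 0.3333
1 4 load 0.5333
2 8 source 0.6000
3 12 load 0.6400
4 16 source 0.6533
5 20 load 0.6613
6 24 source 0.6640

Γ_L=0.600000, Γ_S=0.333333; launch V₁=1·25/75=0.333333
k=0 src: V=0.3333
k=1 load: inc=0.333333, refl=0.333333·0.600000=0.2000; V=0.000000+0.333333+0.200000=0.5333
k=2 src: inc=0.200000, refl=0.200000·0.333333=0.0667; V=0.333333+0.200000+0.066667=0.6000
k=3 load: inc=0.066667, refl=0.066667·0.600000=0.0400; V=0.533333+0.066667+0.040000=0.6400
k=4 src: inc=0.040000, refl=0.040000·0.333333=0.0133; V=0.600000+0.040000+0.013333=0.6533
k=5 load: inc=0.013333, refl=0.013333·0.600000=0.0080; V=0.640000+0.013333+0.008000=0.6613
k=6 src: inc=0.008000, refl=0.008000·0.333333=0.0027; V=0.653333+0.008000+0.002667=0.6640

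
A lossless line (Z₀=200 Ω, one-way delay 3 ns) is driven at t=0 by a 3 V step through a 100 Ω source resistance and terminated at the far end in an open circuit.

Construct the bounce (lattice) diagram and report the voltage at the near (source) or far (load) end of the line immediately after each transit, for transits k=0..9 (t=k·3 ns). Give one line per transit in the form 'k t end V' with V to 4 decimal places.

0 0 source 2.0000
1 3 load 4.0000
2 6 source 3.3333
3 9 load 2.6667
4 12 source 2.8889
5 15 load 3.1111
6 18 source 3.0370
7 21 load 2.9630
8 24 source 2.9877
9 27 load 3.0123

Γ_L=1.000000, Γ_S=-0.333333; launch V₁=3·200/300=2.000000
k=0 src: V=2.0000
k=1 load: inc=2.000000, refl=2.000000·1.000000=2.0000; V=0.000000+2.000000+2.000000=4.0000
k=2 src: inc=2.000000, refl=2.000000·-0.333333=-0.6667; V=2.000000+2.000000+-0.666667=3.3333
k=3 load: inc=-0.666667, refl=-0.666667·1.000000=-0.6667; V=4.000000+-0.666667+-0.666667=2.6667
k=4 src: inc=-0.666667, refl=-0.666667·-0.333333=0.2222; V=3.333333+-0.666667+0.222222=2.8889
k=5 load: inc=0.222222, refl=0.222222·1.000000=0.2222; V=2.666667+0.222222+0.222222=3.1111
k=6 src: inc=0.222222, refl=0.222222·-0.333333=-0.0741; V=2.888889+0.222222+-0.074074=3.0370
k=7 load: inc=-0.074074, refl=-0.074074·1.000000=-0.0741; V=3.111111+-0.074074+-0.074074=2.9630
k=8 src: inc=-0.074074, refl=-0.074074·-0.333333=0.0247; V=3.037037+-0.074074+0.024691=2.9877
k=9 load: inc=0.024691, refl=0.024691·1.000000=0.0247; V=2.962963+0.024691+0.024691=3.0123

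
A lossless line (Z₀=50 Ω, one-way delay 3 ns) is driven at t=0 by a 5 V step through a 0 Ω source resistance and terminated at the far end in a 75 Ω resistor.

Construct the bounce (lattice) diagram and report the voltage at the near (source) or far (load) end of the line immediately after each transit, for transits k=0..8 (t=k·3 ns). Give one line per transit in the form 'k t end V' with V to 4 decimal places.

0 0 source 5.0000
1 3 load 6.0000
2 6 source 5.0000
3 9 load 4.8000
4 12 source 5.0000
5 15 load 5.0400
6 18 source 5.0000
7 21 load 4.9920
8 24 source 5.0000

Γ_L=0.200000, Γ_S=-1.000000; launch V₁=5·50/50=5.000000
k=0 src: V=5.0000
k=1 load: inc=5.000000, refl=5.000000·0.200000=1.0000; V=0.000000+5.000000+1.000000=6.0000
k=2 src: inc=1.000000, refl=1.000000·-1.000000=-1.0000; V=5.000000+1.000000+-1.000000=5.0000
k=3 load: inc=-1.000000, refl=-1.000000·0.200000=-0.2000; V=6.000000+-1.000000+-0.200000=4.8000
k=4 src: inc=-0.200000, refl=-0.200000·-1.000000=0.2000; V=5.000000+-0.200000+0.200000=5.0000
k=5 load: inc=0.200000, refl=0.200000·0.200000=0.0400; V=4.800000+0.200000+0.040000=5.0400
k=6 src: inc=0.040000, refl=0.040000·-1.000000=-0.0400; V=5.000000+0.040000+-0.040000=5.0000
k=7 load: inc=-0.040000, refl=-0.040000·0.200000=-0.0080; V=5.040000+-0.040000+-0.008000=4.9920
k=8 src: inc=-0.008000, refl=-0.008000·-1.000000=0.0080; V=5.000000+-0.008000+0.008000=5.0000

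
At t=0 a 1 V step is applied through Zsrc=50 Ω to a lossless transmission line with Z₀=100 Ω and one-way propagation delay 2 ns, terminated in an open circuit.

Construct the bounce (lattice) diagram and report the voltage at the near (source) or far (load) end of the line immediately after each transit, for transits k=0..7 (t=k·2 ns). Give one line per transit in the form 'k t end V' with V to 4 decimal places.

Γ_L=1.000000, Γ_S=-0.333333; launch V₁=1·100/150=0.666667
k=0 src: V=0.6667
k=1 load: inc=0.666667, refl=0.666667·1.000000=0.6667; V=0.000000+0.666667+0.666667=1.3333
k=2 src: inc=0.666667, refl=0.666667·-0.333333=-0.2222; V=0.666667+0.666667+-0.222222=1.1111
k=3 load: inc=-0.222222, refl=-0.222222·1.000000=-0.2222; V=1.333333+-0.222222+-0.222222=0.8889
k=4 src: inc=-0.222222, refl=-0.222222·-0.333333=0.0741; V=1.111111+-0.222222+0.074074=0.9630
k=5 load: inc=0.074074, refl=0.074074·1.000000=0.0741; V=0.888889+0.074074+0.074074=1.0370
k=6 src: inc=0.074074, refl=0.074074·-0.333333=-0.0247; V=0.962963+0.074074+-0.024691=1.0123
k=7 load: inc=-0.024691, refl=-0.024691·1.000000=-0.0247; V=1.037037+-0.024691+-0.024691=0.9877

0 0 source 0.6667
1 2 load 1.3333
2 4 source 1.1111
3 6 load 0.8889
4 8 source 0.9630
5 10 load 1.0370
6 12 source 1.0123
7 14 load 0.9877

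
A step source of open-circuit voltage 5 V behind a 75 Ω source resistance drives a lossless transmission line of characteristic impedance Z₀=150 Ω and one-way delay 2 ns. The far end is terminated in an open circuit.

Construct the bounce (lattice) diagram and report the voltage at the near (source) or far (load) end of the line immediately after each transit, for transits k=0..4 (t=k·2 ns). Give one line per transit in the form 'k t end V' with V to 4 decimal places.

0 0 source 3.3333
1 2 load 6.6667
2 4 source 5.5556
3 6 load 4.4444
4 8 source 4.8148

Γ_L=1.000000, Γ_S=-0.333333; launch V₁=5·150/225=3.333333
k=0 src: V=3.3333
k=1 load: inc=3.333333, refl=3.333333·1.000000=3.3333; V=0.000000+3.333333+3.333333=6.6667
k=2 src: inc=3.333333, refl=3.333333·-0.333333=-1.1111; V=3.333333+3.333333+-1.111111=5.5556
k=3 load: inc=-1.111111, refl=-1.111111·1.000000=-1.1111; V=6.666667+-1.111111+-1.111111=4.4444
k=4 src: inc=-1.111111, refl=-1.111111·-0.333333=0.3704; V=5.555556+-1.111111+0.370370=4.8148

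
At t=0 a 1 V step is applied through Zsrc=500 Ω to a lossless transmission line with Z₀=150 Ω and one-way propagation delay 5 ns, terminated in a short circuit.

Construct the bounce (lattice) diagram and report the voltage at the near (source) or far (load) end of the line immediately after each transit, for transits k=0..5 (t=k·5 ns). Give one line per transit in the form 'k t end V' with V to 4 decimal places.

Γ_L=-1.000000, Γ_S=0.538462; launch V₁=1·150/650=0.230769
k=0 src: V=0.2308
k=1 load: inc=0.230769, refl=0.230769·-1.000000=-0.2308; V=0.000000+0.230769+-0.230769=0.0000
k=2 src: inc=-0.230769, refl=-0.230769·0.538462=-0.1243; V=0.230769+-0.230769+-0.124260=-0.1243
k=3 load: inc=-0.124260, refl=-0.124260·-1.000000=0.1243; V=0.000000+-0.124260+0.124260=0.0000
k=4 src: inc=0.124260, refl=0.124260·0.538462=0.0669; V=-0.124260+0.124260+0.066909=0.0669
k=5 load: inc=0.066909, refl=0.066909·-1.000000=-0.0669; V=0.000000+0.066909+-0.066909=0.0000

0 0 source 0.2308
1 5 load 0.0000
2 10 source -0.1243
3 15 load 0.0000
4 20 source 0.0669
5 25 load 0.0000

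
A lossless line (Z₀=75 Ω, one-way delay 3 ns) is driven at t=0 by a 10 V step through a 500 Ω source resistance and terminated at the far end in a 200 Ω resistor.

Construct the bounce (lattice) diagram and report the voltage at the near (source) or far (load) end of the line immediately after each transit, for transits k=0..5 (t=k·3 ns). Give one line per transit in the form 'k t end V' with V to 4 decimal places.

0 0 source 1.3043
1 3 load 1.8972
2 6 source 2.3355
3 9 load 2.5346
4 12 source 2.6819
5 15 load 2.7488

Γ_L=0.454545, Γ_S=0.739130; launch V₁=10·75/575=1.304348
k=0 src: V=1.3043
k=1 load: inc=1.304348, refl=1.304348·0.454545=0.5929; V=0.000000+1.304348+0.592885=1.8972
k=2 src: inc=0.592885, refl=0.592885·0.739130=0.4382; V=1.304348+0.592885+0.438220=2.3355
k=3 load: inc=0.438220, refl=0.438220·0.454545=0.1992; V=1.897233+0.438220+0.199191=2.5346
k=4 src: inc=0.199191, refl=0.199191·0.739130=0.1472; V=2.335453+0.199191+0.147228=2.6819
k=5 load: inc=0.147228, refl=0.147228·0.454545=0.0669; V=2.534644+0.147228+0.066922=2.7488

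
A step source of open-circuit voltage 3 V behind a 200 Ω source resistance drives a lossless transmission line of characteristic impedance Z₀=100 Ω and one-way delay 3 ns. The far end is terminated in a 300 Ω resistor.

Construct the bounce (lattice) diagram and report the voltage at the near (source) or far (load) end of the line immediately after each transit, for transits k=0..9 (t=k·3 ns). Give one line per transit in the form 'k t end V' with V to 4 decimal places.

0 0 source 1.0000
1 3 load 1.5000
2 6 source 1.6667
3 9 load 1.7500
4 12 source 1.7778
5 15 load 1.7917
6 18 source 1.7963
7 21 load 1.7986
8 24 source 1.7994
9 27 load 1.7998

Γ_L=0.500000, Γ_S=0.333333; launch V₁=3·100/300=1.000000
k=0 src: V=1.0000
k=1 load: inc=1.000000, refl=1.000000·0.500000=0.5000; V=0.000000+1.000000+0.500000=1.5000
k=2 src: inc=0.500000, refl=0.500000·0.333333=0.1667; V=1.000000+0.500000+0.166667=1.6667
k=3 load: inc=0.166667, refl=0.166667·0.500000=0.0833; V=1.500000+0.166667+0.083333=1.7500
k=4 src: inc=0.083333, refl=0.083333·0.333333=0.0278; V=1.666667+0.083333+0.027778=1.7778
k=5 load: inc=0.027778, refl=0.027778·0.500000=0.0139; V=1.750000+0.027778+0.013889=1.7917
k=6 src: inc=0.013889, refl=0.013889·0.333333=0.0046; V=1.777778+0.013889+0.004630=1.7963
k=7 load: inc=0.004630, refl=0.004630·0.500000=0.0023; V=1.791667+0.004630+0.002315=1.7986
k=8 src: inc=0.002315, refl=0.002315·0.333333=0.0008; V=1.796296+0.002315+0.000772=1.7994
k=9 load: inc=0.000772, refl=0.000772·0.500000=0.0004; V=1.798611+0.000772+0.000386=1.7998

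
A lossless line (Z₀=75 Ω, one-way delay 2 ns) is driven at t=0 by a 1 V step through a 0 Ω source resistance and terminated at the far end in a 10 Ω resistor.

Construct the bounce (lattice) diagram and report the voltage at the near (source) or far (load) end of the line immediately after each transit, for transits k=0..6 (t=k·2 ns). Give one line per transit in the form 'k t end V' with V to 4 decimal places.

0 0 source 1.0000
1 2 load 0.2353
2 4 source 1.0000
3 6 load 0.4152
4 8 source 1.0000
5 10 load 0.5528
6 12 source 1.0000

Γ_L=-0.764706, Γ_S=-1.000000; launch V₁=1·75/75=1.000000
k=0 src: V=1.0000
k=1 load: inc=1.000000, refl=1.000000·-0.764706=-0.7647; V=0.000000+1.000000+-0.764706=0.2353
k=2 src: inc=-0.764706, refl=-0.764706·-1.000000=0.7647; V=1.000000+-0.764706+0.764706=1.0000
k=3 load: inc=0.764706, refl=0.764706·-0.764706=-0.5848; V=0.235294+0.764706+-0.584775=0.4152
k=4 src: inc=-0.584775, refl=-0.584775·-1.000000=0.5848; V=1.000000+-0.584775+0.584775=1.0000
k=5 load: inc=0.584775, refl=0.584775·-0.764706=-0.4472; V=0.415225+0.584775+-0.447181=0.5528
k=6 src: inc=-0.447181, refl=-0.447181·-1.000000=0.4472; V=1.000000+-0.447181+0.447181=1.0000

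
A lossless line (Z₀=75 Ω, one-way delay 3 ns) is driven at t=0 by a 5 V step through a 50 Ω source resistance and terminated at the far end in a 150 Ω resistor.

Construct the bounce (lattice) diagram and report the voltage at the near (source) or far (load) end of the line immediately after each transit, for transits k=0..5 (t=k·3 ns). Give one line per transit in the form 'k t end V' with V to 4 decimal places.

0 0 source 3.0000
1 3 load 4.0000
2 6 source 3.8000
3 9 load 3.7333
4 12 source 3.7467
5 15 load 3.7511

Γ_L=0.333333, Γ_S=-0.200000; launch V₁=5·75/125=3.000000
k=0 src: V=3.0000
k=1 load: inc=3.000000, refl=3.000000·0.333333=1.0000; V=0.000000+3.000000+1.000000=4.0000
k=2 src: inc=1.000000, refl=1.000000·-0.200000=-0.2000; V=3.000000+1.000000+-0.200000=3.8000
k=3 load: inc=-0.200000, refl=-0.200000·0.333333=-0.0667; V=4.000000+-0.200000+-0.066667=3.7333
k=4 src: inc=-0.066667, refl=-0.066667·-0.200000=0.0133; V=3.800000+-0.066667+0.013333=3.7467
k=5 load: inc=0.013333, refl=0.013333·0.333333=0.0044; V=3.733333+0.013333+0.004444=3.7511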